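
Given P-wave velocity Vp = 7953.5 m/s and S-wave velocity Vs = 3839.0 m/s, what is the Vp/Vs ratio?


Vp/Vs = 7953.5 / 3839.0
= 2.0718

2.0718


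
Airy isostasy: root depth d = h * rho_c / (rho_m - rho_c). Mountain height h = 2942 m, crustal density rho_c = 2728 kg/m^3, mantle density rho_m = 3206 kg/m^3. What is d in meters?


rho_m - rho_c = 3206 - 2728 = 478
d = 2942 * 2728 / 478
= 8025776 / 478
= 16790.33 m

16790.33


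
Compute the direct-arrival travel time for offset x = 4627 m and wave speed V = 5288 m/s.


t = x / V
= 4627 / 5288
= 0.875 s

0.875


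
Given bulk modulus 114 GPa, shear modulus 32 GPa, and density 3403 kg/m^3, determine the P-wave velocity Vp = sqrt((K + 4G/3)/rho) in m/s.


First compute the effective modulus:
K + 4G/3 = 114e9 + 4*32e9/3 = 156666666666.67 Pa
Then divide by density:
156666666666.67 / 3403 = 46037809.7757 Pa/(kg/m^3)
Take the square root:
Vp = sqrt(46037809.7757) = 6785.12 m/s

6785.12


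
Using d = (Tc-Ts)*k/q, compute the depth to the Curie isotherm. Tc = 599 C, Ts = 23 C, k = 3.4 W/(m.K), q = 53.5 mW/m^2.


T_Curie - T_surf = 599 - 23 = 576 C
Convert q to W/m^2: 53.5 mW/m^2 = 0.0535 W/m^2
d = 576 * 3.4 / 0.0535 = 36605.61 m

36605.61


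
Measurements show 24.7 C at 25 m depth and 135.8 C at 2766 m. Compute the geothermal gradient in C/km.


dT = 135.8 - 24.7 = 111.1 C
dz = 2766 - 25 = 2741 m
gradient = dT/dz * 1000 = 111.1/2741 * 1000 = 40.5327 C/km

40.5327


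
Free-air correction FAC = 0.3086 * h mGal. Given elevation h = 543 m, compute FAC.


FAC = 0.3086 * h
= 0.3086 * 543
= 167.5698 mGal

167.5698


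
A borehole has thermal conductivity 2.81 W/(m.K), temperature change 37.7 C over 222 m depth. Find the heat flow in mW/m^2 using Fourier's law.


q = k * dT / dz * 1000
= 2.81 * 37.7 / 222 * 1000
= 0.477194 * 1000
= 477.1937 mW/m^2

477.1937


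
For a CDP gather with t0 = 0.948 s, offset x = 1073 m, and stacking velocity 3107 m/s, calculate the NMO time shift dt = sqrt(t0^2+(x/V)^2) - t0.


x/Vnmo = 1073/3107 = 0.345349
(x/Vnmo)^2 = 0.119266
t0^2 = 0.898704
sqrt(0.898704 + 0.119266) = 1.008945
dt = 1.008945 - 0.948 = 0.060945

0.060945


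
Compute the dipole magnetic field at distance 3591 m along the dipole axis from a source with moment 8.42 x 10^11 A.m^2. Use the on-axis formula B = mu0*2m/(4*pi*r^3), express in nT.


m = 8.42 x 10^11 = 842000000000 A.m^2
2m = 1684000000000 A.m^2
r^3 = 3591^3 = 46306954071
B = (4pi*10^-7) * 1684000000000 / (4*pi * 46306954071) * 1e9
= 2116176.811458 / 581910346878.29 * 1e9
= 3636.6028 nT

3636.6028


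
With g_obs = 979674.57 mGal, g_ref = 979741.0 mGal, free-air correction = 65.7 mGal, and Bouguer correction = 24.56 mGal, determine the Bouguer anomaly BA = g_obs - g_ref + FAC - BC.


BA = g_obs - g_ref + FAC - BC
= 979674.57 - 979741.0 + 65.7 - 24.56
= -25.29 mGal

-25.29


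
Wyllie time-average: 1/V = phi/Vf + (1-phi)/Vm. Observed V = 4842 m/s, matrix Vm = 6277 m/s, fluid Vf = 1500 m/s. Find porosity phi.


1/V - 1/Vm = 1/4842 - 1/6277 = 4.721e-05
1/Vf - 1/Vm = 1/1500 - 1/6277 = 0.00050735
phi = 4.721e-05 / 0.00050735 = 0.0931

0.0931


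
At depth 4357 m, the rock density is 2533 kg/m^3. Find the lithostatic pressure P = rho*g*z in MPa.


P = rho * g * z / 1e6
= 2533 * 9.81 * 4357 / 1e6
= 108265916.61 / 1e6
= 108.2659 MPa

108.2659


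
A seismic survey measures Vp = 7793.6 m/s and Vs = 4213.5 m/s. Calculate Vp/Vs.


Vp/Vs = 7793.6 / 4213.5
= 1.8497

1.8497


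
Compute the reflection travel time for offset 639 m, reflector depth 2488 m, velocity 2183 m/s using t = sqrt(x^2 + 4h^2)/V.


x^2 + 4h^2 = 639^2 + 4*2488^2 = 408321 + 24760576 = 25168897
sqrt(25168897) = 5016.8613
t = 5016.8613 / 2183 = 2.2981 s

2.2981


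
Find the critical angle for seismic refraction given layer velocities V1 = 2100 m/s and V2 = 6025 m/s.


V1/V2 = 2100/6025 = 0.348548
theta_c = arcsin(0.348548) = 20.3985 degrees

20.3985


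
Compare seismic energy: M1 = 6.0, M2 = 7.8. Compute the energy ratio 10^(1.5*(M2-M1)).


M2 - M1 = 7.8 - 6.0 = 1.8
1.5 * 1.8 = 2.7
ratio = 10^2.7 = 501.19

501.19


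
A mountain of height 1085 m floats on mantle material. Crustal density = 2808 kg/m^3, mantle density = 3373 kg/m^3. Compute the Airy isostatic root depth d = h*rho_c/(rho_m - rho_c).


rho_m - rho_c = 3373 - 2808 = 565
d = 1085 * 2808 / 565
= 3046680 / 565
= 5392.35 m

5392.35


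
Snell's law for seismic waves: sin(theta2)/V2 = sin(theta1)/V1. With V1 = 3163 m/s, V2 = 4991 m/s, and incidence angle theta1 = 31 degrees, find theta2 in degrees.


sin(theta1) = sin(31 deg) = 0.515038
sin(theta2) = V2/V1 * sin(theta1) = 4991/3163 * 0.515038 = 0.812695
theta2 = arcsin(0.812695) = 54.3601 degrees

54.3601


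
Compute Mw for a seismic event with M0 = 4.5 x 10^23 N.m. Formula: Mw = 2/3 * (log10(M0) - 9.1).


log10(M0) = log10(4.5 x 10^23) = 23.6532
Mw = 2/3 * (23.6532 - 9.1)
= 2/3 * 14.5532
= 9.7

9.7


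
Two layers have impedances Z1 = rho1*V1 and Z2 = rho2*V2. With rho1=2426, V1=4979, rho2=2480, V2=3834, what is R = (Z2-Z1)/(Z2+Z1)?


Z1 = 2426 * 4979 = 12079054
Z2 = 2480 * 3834 = 9508320
R = (9508320 - 12079054) / (9508320 + 12079054) = -2570734 / 21587374 = -0.1191

-0.1191


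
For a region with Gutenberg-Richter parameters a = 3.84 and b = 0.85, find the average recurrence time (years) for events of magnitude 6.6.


log10(N) = 3.84 - 0.85*6.6 = -1.77
N = 10^-1.77 = 0.016982
T = 1/N = 1/0.016982 = 58.8844 years

58.8844


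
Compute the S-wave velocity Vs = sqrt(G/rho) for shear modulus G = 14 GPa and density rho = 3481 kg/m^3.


Convert G to Pa: G = 14e9 Pa
Compute G/rho = 14e9 / 3481 = 4021832.8067
Vs = sqrt(4021832.8067) = 2005.45 m/s

2005.45


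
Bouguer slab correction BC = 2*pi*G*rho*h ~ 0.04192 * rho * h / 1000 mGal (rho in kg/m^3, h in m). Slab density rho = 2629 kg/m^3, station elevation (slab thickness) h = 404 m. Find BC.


BC = 0.04192 * rho * h / 1000
= 0.04192 * 2629 * 404 / 1000
= 44.5239 mGal

44.5239


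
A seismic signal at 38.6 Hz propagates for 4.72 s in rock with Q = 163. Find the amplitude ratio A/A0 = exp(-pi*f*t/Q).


pi*f*t/Q = pi*38.6*4.72/163 = 3.511491
A/A0 = exp(-3.511491) = 0.029852

0.029852


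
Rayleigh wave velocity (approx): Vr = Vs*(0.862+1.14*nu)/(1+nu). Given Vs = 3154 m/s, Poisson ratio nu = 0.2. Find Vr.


Numerator factor = 0.862 + 1.14*0.2 = 1.09
Denominator = 1 + 0.2 = 1.2
Vr = 3154 * 1.09 / 1.2 = 2864.88 m/s

2864.88


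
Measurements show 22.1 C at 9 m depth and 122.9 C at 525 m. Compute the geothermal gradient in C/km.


dT = 122.9 - 22.1 = 100.8 C
dz = 525 - 9 = 516 m
gradient = dT/dz * 1000 = 100.8/516 * 1000 = 195.3488 C/km

195.3488


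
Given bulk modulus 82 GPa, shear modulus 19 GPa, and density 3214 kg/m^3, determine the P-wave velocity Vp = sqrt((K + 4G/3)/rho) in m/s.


First compute the effective modulus:
K + 4G/3 = 82e9 + 4*19e9/3 = 107333333333.33 Pa
Then divide by density:
107333333333.33 / 3214 = 33395561.0869 Pa/(kg/m^3)
Take the square root:
Vp = sqrt(33395561.0869) = 5778.89 m/s

5778.89


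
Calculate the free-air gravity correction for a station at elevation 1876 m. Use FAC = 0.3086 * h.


FAC = 0.3086 * h
= 0.3086 * 1876
= 578.9336 mGal

578.9336


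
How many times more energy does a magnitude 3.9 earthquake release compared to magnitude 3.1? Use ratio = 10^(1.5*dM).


M2 - M1 = 3.9 - 3.1 = 0.8
1.5 * 0.8 = 1.2
ratio = 10^1.2 = 15.85

15.85


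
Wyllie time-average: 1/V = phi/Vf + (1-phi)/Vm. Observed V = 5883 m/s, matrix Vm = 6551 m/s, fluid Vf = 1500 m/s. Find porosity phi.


1/V - 1/Vm = 1/5883 - 1/6551 = 1.733e-05
1/Vf - 1/Vm = 1/1500 - 1/6551 = 0.00051402
phi = 1.733e-05 / 0.00051402 = 0.0337

0.0337


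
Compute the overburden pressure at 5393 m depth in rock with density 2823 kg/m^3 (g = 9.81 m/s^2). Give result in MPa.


P = rho * g * z / 1e6
= 2823 * 9.81 * 5393 / 1e6
= 149351746.59 / 1e6
= 149.3517 MPa

149.3517


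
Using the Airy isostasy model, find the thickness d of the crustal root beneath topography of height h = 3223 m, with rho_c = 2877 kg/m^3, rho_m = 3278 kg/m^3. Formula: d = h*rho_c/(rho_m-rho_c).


rho_m - rho_c = 3278 - 2877 = 401
d = 3223 * 2877 / 401
= 9272571 / 401
= 23123.62 m

23123.62


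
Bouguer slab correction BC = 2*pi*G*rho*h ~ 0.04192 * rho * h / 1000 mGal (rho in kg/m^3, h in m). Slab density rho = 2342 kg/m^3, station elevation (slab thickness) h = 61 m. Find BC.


BC = 0.04192 * rho * h / 1000
= 0.04192 * 2342 * 61 / 1000
= 5.9888 mGal

5.9888


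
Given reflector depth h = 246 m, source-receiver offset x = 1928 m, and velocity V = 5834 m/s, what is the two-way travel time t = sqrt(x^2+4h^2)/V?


x^2 + 4h^2 = 1928^2 + 4*246^2 = 3717184 + 242064 = 3959248
sqrt(3959248) = 1989.7859
t = 1989.7859 / 5834 = 0.3411 s

0.3411


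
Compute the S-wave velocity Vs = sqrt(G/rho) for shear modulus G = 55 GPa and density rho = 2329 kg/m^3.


Convert G to Pa: G = 55e9 Pa
Compute G/rho = 55e9 / 2329 = 23615285.5303
Vs = sqrt(23615285.5303) = 4859.56 m/s

4859.56


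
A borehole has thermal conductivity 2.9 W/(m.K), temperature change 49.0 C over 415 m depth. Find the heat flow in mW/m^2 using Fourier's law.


q = k * dT / dz * 1000
= 2.9 * 49.0 / 415 * 1000
= 0.34241 * 1000
= 342.4096 mW/m^2

342.4096


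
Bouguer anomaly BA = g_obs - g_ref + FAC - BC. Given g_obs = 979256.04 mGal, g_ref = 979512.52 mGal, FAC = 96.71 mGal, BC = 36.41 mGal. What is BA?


BA = g_obs - g_ref + FAC - BC
= 979256.04 - 979512.52 + 96.71 - 36.41
= -196.18 mGal

-196.18


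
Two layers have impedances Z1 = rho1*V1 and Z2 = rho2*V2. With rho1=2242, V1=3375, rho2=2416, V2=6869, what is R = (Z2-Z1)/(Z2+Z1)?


Z1 = 2242 * 3375 = 7566750
Z2 = 2416 * 6869 = 16595504
R = (16595504 - 7566750) / (16595504 + 7566750) = 9028754 / 24162254 = 0.3737

0.3737


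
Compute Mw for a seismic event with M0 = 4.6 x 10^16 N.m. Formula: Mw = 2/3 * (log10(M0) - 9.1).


log10(M0) = log10(4.6 x 10^16) = 16.6628
Mw = 2/3 * (16.6628 - 9.1)
= 2/3 * 7.5628
= 5.04

5.04


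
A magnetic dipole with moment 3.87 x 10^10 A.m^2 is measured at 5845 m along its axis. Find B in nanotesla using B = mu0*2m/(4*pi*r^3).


m = 3.87 x 10^10 = 38700000000 A.m^2
2m = 77400000000 A.m^2
r^3 = 5845^3 = 199688726125
B = (4pi*10^-7) * 77400000000 / (4*pi * 199688726125) * 1e9
= 97263.708555 / 2509362539996.02 * 1e9
= 38.7603 nT

38.7603


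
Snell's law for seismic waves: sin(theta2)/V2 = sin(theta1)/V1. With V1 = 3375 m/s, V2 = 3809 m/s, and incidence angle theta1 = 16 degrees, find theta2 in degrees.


sin(theta1) = sin(16 deg) = 0.275637
sin(theta2) = V2/V1 * sin(theta1) = 3809/3375 * 0.275637 = 0.311082
theta2 = arcsin(0.311082) = 18.1245 degrees

18.1245


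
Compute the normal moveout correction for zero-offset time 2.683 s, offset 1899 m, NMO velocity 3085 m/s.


x/Vnmo = 1899/3085 = 0.615559
(x/Vnmo)^2 = 0.378913
t0^2 = 7.198489
sqrt(7.198489 + 0.378913) = 2.752708
dt = 2.752708 - 2.683 = 0.069708

0.069708


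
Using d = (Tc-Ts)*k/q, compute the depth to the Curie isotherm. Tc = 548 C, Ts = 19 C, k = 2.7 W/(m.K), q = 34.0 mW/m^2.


T_Curie - T_surf = 548 - 19 = 529 C
Convert q to W/m^2: 34.0 mW/m^2 = 0.034 W/m^2
d = 529 * 2.7 / 0.034 = 42008.82 m

42008.82


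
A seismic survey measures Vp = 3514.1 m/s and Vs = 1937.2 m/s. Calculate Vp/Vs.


Vp/Vs = 3514.1 / 1937.2
= 1.814

1.814


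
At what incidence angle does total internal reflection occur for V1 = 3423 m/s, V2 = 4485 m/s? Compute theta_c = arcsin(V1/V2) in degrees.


V1/V2 = 3423/4485 = 0.763211
theta_c = arcsin(0.763211) = 49.7481 degrees

49.7481


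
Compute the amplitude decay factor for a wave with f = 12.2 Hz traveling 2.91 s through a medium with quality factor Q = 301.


pi*f*t/Q = pi*12.2*2.91/301 = 0.370541
A/A0 = exp(-0.370541) = 0.690361

0.690361


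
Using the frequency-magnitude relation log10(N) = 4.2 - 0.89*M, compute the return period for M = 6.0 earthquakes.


log10(N) = 4.2 - 0.89*6.0 = -1.14
N = 10^-1.14 = 0.072444
T = 1/N = 1/0.072444 = 13.8038 years

13.8038


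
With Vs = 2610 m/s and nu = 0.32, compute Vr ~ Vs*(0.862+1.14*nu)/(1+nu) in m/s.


Numerator factor = 0.862 + 1.14*0.32 = 1.2268
Denominator = 1 + 0.32 = 1.32
Vr = 2610 * 1.2268 / 1.32 = 2425.72 m/s

2425.72


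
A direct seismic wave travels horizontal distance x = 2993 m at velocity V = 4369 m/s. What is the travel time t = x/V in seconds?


t = x / V
= 2993 / 4369
= 0.6851 s

0.6851


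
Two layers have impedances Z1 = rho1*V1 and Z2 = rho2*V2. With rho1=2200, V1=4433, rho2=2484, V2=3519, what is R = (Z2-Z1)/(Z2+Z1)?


Z1 = 2200 * 4433 = 9752600
Z2 = 2484 * 3519 = 8741196
R = (8741196 - 9752600) / (8741196 + 9752600) = -1011404 / 18493796 = -0.0547

-0.0547


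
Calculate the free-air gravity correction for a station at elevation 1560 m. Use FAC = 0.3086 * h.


FAC = 0.3086 * h
= 0.3086 * 1560
= 481.416 mGal

481.416


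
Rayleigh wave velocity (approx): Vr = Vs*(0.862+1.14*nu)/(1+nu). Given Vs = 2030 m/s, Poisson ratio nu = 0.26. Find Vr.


Numerator factor = 0.862 + 1.14*0.26 = 1.1584
Denominator = 1 + 0.26 = 1.26
Vr = 2030 * 1.1584 / 1.26 = 1866.31 m/s

1866.31


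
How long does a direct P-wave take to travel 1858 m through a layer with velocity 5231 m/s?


t = x / V
= 1858 / 5231
= 0.3552 s

0.3552


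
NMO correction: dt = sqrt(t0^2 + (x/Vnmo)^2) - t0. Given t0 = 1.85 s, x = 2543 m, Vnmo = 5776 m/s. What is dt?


x/Vnmo = 2543/5776 = 0.44027
(x/Vnmo)^2 = 0.193838
t0^2 = 3.4225
sqrt(3.4225 + 0.193838) = 1.901667
dt = 1.901667 - 1.85 = 0.051667

0.051667


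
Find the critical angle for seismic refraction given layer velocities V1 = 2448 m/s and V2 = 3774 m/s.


V1/V2 = 2448/3774 = 0.648649
theta_c = arcsin(0.648649) = 40.4398 degrees

40.4398


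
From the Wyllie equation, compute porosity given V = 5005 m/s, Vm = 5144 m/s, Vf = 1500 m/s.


1/V - 1/Vm = 1/5005 - 1/5144 = 5.4e-06
1/Vf - 1/Vm = 1/1500 - 1/5144 = 0.00047227
phi = 5.4e-06 / 0.00047227 = 0.0114

0.0114


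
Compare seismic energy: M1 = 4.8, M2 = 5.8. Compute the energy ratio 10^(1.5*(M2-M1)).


M2 - M1 = 5.8 - 4.8 = 1.0
1.5 * 1.0 = 1.5
ratio = 10^1.5 = 31.62

31.62


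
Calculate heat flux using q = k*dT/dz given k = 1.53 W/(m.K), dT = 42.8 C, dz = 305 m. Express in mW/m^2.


q = k * dT / dz * 1000
= 1.53 * 42.8 / 305 * 1000
= 0.214702 * 1000
= 214.7016 mW/m^2

214.7016


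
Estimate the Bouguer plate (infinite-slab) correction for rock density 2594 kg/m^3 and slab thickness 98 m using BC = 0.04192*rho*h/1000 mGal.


BC = 0.04192 * rho * h / 1000
= 0.04192 * 2594 * 98 / 1000
= 10.6566 mGal

10.6566


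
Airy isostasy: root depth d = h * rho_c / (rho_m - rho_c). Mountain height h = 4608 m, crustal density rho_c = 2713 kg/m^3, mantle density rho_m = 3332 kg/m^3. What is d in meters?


rho_m - rho_c = 3332 - 2713 = 619
d = 4608 * 2713 / 619
= 12501504 / 619
= 20196.29 m

20196.29


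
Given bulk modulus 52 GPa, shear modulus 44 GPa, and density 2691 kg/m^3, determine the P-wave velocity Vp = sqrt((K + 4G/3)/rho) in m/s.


First compute the effective modulus:
K + 4G/3 = 52e9 + 4*44e9/3 = 110666666666.67 Pa
Then divide by density:
110666666666.67 / 2691 = 41124736.7769 Pa/(kg/m^3)
Take the square root:
Vp = sqrt(41124736.7769) = 6412.86 m/s

6412.86


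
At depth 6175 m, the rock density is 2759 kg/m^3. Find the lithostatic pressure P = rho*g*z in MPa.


P = rho * g * z / 1e6
= 2759 * 9.81 * 6175 / 1e6
= 167131253.25 / 1e6
= 167.1313 MPa

167.1313


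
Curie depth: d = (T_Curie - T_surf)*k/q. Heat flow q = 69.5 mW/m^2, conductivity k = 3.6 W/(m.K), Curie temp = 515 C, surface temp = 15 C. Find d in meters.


T_Curie - T_surf = 515 - 15 = 500 C
Convert q to W/m^2: 69.5 mW/m^2 = 0.0695 W/m^2
d = 500 * 3.6 / 0.0695 = 25899.28 m

25899.28


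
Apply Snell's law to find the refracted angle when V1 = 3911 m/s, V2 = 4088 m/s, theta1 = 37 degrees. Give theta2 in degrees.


sin(theta1) = sin(37 deg) = 0.601815
sin(theta2) = V2/V1 * sin(theta1) = 4088/3911 * 0.601815 = 0.629051
theta2 = arcsin(0.629051) = 38.9802 degrees

38.9802


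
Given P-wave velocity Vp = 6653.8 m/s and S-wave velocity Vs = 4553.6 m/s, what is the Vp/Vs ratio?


Vp/Vs = 6653.8 / 4553.6
= 1.4612

1.4612


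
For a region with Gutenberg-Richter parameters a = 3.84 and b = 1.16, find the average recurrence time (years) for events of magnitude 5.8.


log10(N) = 3.84 - 1.16*5.8 = -2.888
N = 10^-2.888 = 0.001294
T = 1/N = 1/0.001294 = 772.6806 years

772.6806


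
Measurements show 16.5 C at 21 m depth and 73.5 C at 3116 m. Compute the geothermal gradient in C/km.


dT = 73.5 - 16.5 = 57.0 C
dz = 3116 - 21 = 3095 m
gradient = dT/dz * 1000 = 57.0/3095 * 1000 = 18.4168 C/km

18.4168


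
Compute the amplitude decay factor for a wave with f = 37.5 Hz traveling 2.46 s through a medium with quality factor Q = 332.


pi*f*t/Q = pi*37.5*2.46/332 = 0.872927
A/A0 = exp(-0.872927) = 0.417727

0.417727


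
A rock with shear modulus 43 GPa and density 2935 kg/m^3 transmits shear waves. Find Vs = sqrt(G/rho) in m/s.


Convert G to Pa: G = 43e9 Pa
Compute G/rho = 43e9 / 2935 = 14650766.6099
Vs = sqrt(14650766.6099) = 3827.63 m/s

3827.63


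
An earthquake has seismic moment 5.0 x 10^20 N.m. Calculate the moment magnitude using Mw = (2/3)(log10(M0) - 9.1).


log10(M0) = log10(5.0 x 10^20) = 20.699
Mw = 2/3 * (20.699 - 9.1)
= 2/3 * 11.599
= 7.73

7.73


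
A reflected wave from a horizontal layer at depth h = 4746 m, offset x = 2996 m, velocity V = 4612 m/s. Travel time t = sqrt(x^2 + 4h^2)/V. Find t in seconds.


x^2 + 4h^2 = 2996^2 + 4*4746^2 = 8976016 + 90098064 = 99074080
sqrt(99074080) = 9953.5963
t = 9953.5963 / 4612 = 2.1582 s

2.1582


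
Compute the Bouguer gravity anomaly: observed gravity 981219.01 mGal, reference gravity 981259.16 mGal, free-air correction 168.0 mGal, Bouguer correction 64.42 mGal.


BA = g_obs - g_ref + FAC - BC
= 981219.01 - 981259.16 + 168.0 - 64.42
= 63.43 mGal

63.43


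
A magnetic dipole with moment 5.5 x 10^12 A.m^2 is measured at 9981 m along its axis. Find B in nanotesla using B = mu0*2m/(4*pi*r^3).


m = 5.5 x 10^12 = 5500000000000 A.m^2
2m = 11000000000000 A.m^2
r^3 = 9981^3 = 994310823141
B = (4pi*10^-7) * 11000000000000 / (4*pi * 994310823141) * 1e9
= 13823007.675795 / 12494878309458.34 * 1e9
= 1106.2939 nT

1106.2939


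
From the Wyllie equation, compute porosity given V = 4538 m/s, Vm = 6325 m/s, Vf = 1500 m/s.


1/V - 1/Vm = 1/4538 - 1/6325 = 6.226e-05
1/Vf - 1/Vm = 1/1500 - 1/6325 = 0.00050856
phi = 6.226e-05 / 0.00050856 = 0.1224

0.1224


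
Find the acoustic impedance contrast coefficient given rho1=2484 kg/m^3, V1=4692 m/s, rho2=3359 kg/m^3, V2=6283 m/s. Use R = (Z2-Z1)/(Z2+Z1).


Z1 = 2484 * 4692 = 11654928
Z2 = 3359 * 6283 = 21104597
R = (21104597 - 11654928) / (21104597 + 11654928) = 9449669 / 32759525 = 0.2885

0.2885


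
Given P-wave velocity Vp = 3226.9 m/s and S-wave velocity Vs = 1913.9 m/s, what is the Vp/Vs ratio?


Vp/Vs = 3226.9 / 1913.9
= 1.686

1.686


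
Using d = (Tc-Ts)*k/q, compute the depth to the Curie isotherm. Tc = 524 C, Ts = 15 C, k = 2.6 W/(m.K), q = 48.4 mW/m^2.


T_Curie - T_surf = 524 - 15 = 509 C
Convert q to W/m^2: 48.4 mW/m^2 = 0.0484 W/m^2
d = 509 * 2.6 / 0.0484 = 27342.98 m

27342.98


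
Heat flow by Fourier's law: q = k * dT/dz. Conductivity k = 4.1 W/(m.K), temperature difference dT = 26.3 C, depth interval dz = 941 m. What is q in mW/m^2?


q = k * dT / dz * 1000
= 4.1 * 26.3 / 941 * 1000
= 0.114591 * 1000
= 114.5909 mW/m^2

114.5909


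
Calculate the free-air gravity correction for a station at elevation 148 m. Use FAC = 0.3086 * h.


FAC = 0.3086 * h
= 0.3086 * 148
= 45.6728 mGal

45.6728


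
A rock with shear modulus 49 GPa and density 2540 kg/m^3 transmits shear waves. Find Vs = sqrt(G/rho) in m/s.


Convert G to Pa: G = 49e9 Pa
Compute G/rho = 49e9 / 2540 = 19291338.5827
Vs = sqrt(19291338.5827) = 4392.19 m/s

4392.19


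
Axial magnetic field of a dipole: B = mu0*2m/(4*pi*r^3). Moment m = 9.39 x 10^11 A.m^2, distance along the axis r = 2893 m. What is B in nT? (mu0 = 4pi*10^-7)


m = 9.39 x 10^11 = 939000000000 A.m^2
2m = 1878000000000 A.m^2
r^3 = 2893^3 = 24212815957
B = (4pi*10^-7) * 1878000000000 / (4*pi * 24212815957) * 1e9
= 2359964.401377 / 304267218932.93 * 1e9
= 7756.223 nT

7756.223


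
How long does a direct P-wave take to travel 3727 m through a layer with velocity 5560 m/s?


t = x / V
= 3727 / 5560
= 0.6703 s

0.6703


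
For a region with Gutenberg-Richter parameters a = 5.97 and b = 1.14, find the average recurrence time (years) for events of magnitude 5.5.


log10(N) = 5.97 - 1.14*5.5 = -0.3
N = 10^-0.3 = 0.501187
T = 1/N = 1/0.501187 = 1.9953 years

1.9953


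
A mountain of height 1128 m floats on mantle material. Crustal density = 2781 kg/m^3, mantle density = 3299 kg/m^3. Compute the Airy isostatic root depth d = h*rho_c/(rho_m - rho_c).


rho_m - rho_c = 3299 - 2781 = 518
d = 1128 * 2781 / 518
= 3136968 / 518
= 6055.92 m

6055.92


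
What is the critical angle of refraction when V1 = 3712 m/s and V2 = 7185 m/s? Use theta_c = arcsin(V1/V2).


V1/V2 = 3712/7185 = 0.516632
theta_c = arcsin(0.516632) = 31.1066 degrees

31.1066


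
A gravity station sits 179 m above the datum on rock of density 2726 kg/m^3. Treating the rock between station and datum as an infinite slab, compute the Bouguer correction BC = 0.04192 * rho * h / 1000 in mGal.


BC = 0.04192 * rho * h / 1000
= 0.04192 * 2726 * 179 / 1000
= 20.455 mGal

20.455


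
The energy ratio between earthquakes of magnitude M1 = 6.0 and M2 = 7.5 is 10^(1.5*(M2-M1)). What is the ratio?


M2 - M1 = 7.5 - 6.0 = 1.5
1.5 * 1.5 = 2.25
ratio = 10^2.25 = 177.83

177.83


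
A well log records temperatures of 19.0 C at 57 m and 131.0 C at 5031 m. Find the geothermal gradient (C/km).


dT = 131.0 - 19.0 = 112.0 C
dz = 5031 - 57 = 4974 m
gradient = dT/dz * 1000 = 112.0/4974 * 1000 = 22.5171 C/km

22.5171


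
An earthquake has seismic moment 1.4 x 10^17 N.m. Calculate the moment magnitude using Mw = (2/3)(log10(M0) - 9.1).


log10(M0) = log10(1.4 x 10^17) = 17.1461
Mw = 2/3 * (17.1461 - 9.1)
= 2/3 * 8.0461
= 5.36

5.36


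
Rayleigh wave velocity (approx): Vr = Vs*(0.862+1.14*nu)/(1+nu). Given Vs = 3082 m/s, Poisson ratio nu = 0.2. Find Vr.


Numerator factor = 0.862 + 1.14*0.2 = 1.09
Denominator = 1 + 0.2 = 1.2
Vr = 3082 * 1.09 / 1.2 = 2799.48 m/s

2799.48


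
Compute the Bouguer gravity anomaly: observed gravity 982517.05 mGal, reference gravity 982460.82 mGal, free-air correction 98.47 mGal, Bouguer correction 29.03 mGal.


BA = g_obs - g_ref + FAC - BC
= 982517.05 - 982460.82 + 98.47 - 29.03
= 125.67 mGal

125.67


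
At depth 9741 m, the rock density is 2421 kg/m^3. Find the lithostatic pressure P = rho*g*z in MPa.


P = rho * g * z / 1e6
= 2421 * 9.81 * 9741 / 1e6
= 231348847.41 / 1e6
= 231.3488 MPa

231.3488


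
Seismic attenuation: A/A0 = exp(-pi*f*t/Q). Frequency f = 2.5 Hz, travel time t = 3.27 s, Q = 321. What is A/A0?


pi*f*t/Q = pi*2.5*3.27/321 = 0.080008
A/A0 = exp(-0.080008) = 0.923109

0.923109


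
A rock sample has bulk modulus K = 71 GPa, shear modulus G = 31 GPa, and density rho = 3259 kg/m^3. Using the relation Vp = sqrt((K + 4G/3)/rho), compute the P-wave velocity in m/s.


First compute the effective modulus:
K + 4G/3 = 71e9 + 4*31e9/3 = 112333333333.33 Pa
Then divide by density:
112333333333.33 / 3259 = 34468650.9154 Pa/(kg/m^3)
Take the square root:
Vp = sqrt(34468650.9154) = 5871.0 m/s

5871.0


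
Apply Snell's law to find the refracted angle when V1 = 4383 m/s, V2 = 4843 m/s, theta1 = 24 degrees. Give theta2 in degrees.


sin(theta1) = sin(24 deg) = 0.406737
sin(theta2) = V2/V1 * sin(theta1) = 4843/4383 * 0.406737 = 0.449424
theta2 = arcsin(0.449424) = 26.7067 degrees

26.7067


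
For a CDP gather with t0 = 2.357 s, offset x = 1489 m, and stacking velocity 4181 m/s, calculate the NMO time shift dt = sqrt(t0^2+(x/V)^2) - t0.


x/Vnmo = 1489/4181 = 0.356135
(x/Vnmo)^2 = 0.126832
t0^2 = 5.555449
sqrt(5.555449 + 0.126832) = 2.383754
dt = 2.383754 - 2.357 = 0.026754

0.026754


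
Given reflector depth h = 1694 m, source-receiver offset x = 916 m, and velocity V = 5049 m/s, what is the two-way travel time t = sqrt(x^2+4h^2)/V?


x^2 + 4h^2 = 916^2 + 4*1694^2 = 839056 + 11478544 = 12317600
sqrt(12317600) = 3509.6439
t = 3509.6439 / 5049 = 0.6951 s

0.6951


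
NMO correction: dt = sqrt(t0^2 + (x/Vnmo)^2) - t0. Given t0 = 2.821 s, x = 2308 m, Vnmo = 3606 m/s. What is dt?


x/Vnmo = 2308/3606 = 0.640044
(x/Vnmo)^2 = 0.409657
t0^2 = 7.958041
sqrt(7.958041 + 0.409657) = 2.892697
dt = 2.892697 - 2.821 = 0.071697

0.071697


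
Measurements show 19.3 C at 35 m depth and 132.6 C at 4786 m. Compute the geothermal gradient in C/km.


dT = 132.6 - 19.3 = 113.3 C
dz = 4786 - 35 = 4751 m
gradient = dT/dz * 1000 = 113.3/4751 * 1000 = 23.8476 C/km

23.8476


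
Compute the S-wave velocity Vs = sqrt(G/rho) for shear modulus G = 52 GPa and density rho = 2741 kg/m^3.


Convert G to Pa: G = 52e9 Pa
Compute G/rho = 52e9 / 2741 = 18971178.402
Vs = sqrt(18971178.402) = 4355.59 m/s

4355.59


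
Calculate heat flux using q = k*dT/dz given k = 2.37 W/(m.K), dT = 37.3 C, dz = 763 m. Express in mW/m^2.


q = k * dT / dz * 1000
= 2.37 * 37.3 / 763 * 1000
= 0.11586 * 1000
= 115.8598 mW/m^2

115.8598


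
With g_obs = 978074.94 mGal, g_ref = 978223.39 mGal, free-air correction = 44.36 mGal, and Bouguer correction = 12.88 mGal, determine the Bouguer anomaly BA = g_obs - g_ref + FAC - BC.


BA = g_obs - g_ref + FAC - BC
= 978074.94 - 978223.39 + 44.36 - 12.88
= -116.97 mGal

-116.97


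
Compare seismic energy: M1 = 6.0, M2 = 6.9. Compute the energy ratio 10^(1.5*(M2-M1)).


M2 - M1 = 6.9 - 6.0 = 0.9
1.5 * 0.9 = 1.35
ratio = 10^1.35 = 22.39

22.39


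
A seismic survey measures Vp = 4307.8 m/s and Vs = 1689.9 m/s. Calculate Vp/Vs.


Vp/Vs = 4307.8 / 1689.9
= 2.5491

2.5491


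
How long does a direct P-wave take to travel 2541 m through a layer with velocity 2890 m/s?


t = x / V
= 2541 / 2890
= 0.8792 s

0.8792


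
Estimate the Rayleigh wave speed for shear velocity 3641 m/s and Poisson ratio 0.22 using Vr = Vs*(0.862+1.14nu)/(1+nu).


Numerator factor = 0.862 + 1.14*0.22 = 1.1128
Denominator = 1 + 0.22 = 1.22
Vr = 3641 * 1.1128 / 1.22 = 3321.07 m/s

3321.07


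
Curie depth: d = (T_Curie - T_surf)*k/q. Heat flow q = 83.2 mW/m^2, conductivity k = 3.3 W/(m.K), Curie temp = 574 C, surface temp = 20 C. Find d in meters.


T_Curie - T_surf = 574 - 20 = 554 C
Convert q to W/m^2: 83.2 mW/m^2 = 0.0832 W/m^2
d = 554 * 3.3 / 0.0832 = 21973.56 m

21973.56


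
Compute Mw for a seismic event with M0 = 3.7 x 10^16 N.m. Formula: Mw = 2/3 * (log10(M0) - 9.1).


log10(M0) = log10(3.7 x 10^16) = 16.5682
Mw = 2/3 * (16.5682 - 9.1)
= 2/3 * 7.4682
= 4.98

4.98


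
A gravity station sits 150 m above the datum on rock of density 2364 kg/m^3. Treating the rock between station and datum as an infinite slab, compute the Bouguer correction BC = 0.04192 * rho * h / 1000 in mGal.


BC = 0.04192 * rho * h / 1000
= 0.04192 * 2364 * 150 / 1000
= 14.8648 mGal

14.8648


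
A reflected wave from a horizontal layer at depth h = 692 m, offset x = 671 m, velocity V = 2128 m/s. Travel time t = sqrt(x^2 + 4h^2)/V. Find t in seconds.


x^2 + 4h^2 = 671^2 + 4*692^2 = 450241 + 1915456 = 2365697
sqrt(2365697) = 1538.0822
t = 1538.0822 / 2128 = 0.7228 s

0.7228


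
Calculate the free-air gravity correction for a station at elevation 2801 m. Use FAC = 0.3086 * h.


FAC = 0.3086 * h
= 0.3086 * 2801
= 864.3886 mGal

864.3886


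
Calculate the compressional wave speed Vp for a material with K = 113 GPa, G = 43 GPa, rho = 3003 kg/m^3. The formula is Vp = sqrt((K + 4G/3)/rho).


First compute the effective modulus:
K + 4G/3 = 113e9 + 4*43e9/3 = 170333333333.33 Pa
Then divide by density:
170333333333.33 / 3003 = 56721056.7211 Pa/(kg/m^3)
Take the square root:
Vp = sqrt(56721056.7211) = 7531.34 m/s

7531.34


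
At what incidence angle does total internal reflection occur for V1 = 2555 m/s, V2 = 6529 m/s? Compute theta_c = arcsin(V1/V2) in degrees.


V1/V2 = 2555/6529 = 0.391331
theta_c = arcsin(0.391331) = 23.0373 degrees

23.0373


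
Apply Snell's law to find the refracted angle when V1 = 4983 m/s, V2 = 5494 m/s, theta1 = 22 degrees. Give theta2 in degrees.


sin(theta1) = sin(22 deg) = 0.374607
sin(theta2) = V2/V1 * sin(theta1) = 5494/4983 * 0.374607 = 0.413022
theta2 = arcsin(0.413022) = 24.3948 degrees

24.3948


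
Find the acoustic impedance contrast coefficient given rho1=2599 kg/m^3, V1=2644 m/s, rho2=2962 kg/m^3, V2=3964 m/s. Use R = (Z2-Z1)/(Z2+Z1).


Z1 = 2599 * 2644 = 6871756
Z2 = 2962 * 3964 = 11741368
R = (11741368 - 6871756) / (11741368 + 6871756) = 4869612 / 18613124 = 0.2616

0.2616


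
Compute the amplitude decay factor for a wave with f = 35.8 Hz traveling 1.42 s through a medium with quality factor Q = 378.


pi*f*t/Q = pi*35.8*1.42/378 = 0.422503
A/A0 = exp(-0.422503) = 0.655405

0.655405


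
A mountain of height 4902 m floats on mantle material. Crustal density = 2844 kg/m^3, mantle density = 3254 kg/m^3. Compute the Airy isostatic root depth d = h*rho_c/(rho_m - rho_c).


rho_m - rho_c = 3254 - 2844 = 410
d = 4902 * 2844 / 410
= 13941288 / 410
= 34003.14 m

34003.14


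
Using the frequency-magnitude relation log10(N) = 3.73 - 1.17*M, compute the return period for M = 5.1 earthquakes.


log10(N) = 3.73 - 1.17*5.1 = -2.237
N = 10^-2.237 = 0.005794
T = 1/N = 1/0.005794 = 172.5838 years

172.5838


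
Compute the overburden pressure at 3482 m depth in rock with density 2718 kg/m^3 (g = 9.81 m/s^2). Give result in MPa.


P = rho * g * z / 1e6
= 2718 * 9.81 * 3482 / 1e6
= 92842585.56 / 1e6
= 92.8426 MPa

92.8426


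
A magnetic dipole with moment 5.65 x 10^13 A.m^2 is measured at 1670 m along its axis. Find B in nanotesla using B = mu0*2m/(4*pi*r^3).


m = 5.65 x 10^13 = 56500000000000 A.m^2
2m = 113000000000000 A.m^2
r^3 = 1670^3 = 4657463000
B = (4pi*10^-7) * 113000000000000 / (4*pi * 4657463000) * 1e9
= 141999987.942259 / 58527406180.67 * 1e9
= 2426213.5845 nT

2426213.5845


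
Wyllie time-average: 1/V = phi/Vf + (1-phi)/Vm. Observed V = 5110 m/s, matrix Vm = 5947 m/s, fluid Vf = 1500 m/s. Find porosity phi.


1/V - 1/Vm = 1/5110 - 1/5947 = 2.754e-05
1/Vf - 1/Vm = 1/1500 - 1/5947 = 0.00049851
phi = 2.754e-05 / 0.00049851 = 0.0552

0.0552


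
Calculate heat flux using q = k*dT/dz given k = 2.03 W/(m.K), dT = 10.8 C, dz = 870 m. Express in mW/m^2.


q = k * dT / dz * 1000
= 2.03 * 10.8 / 870 * 1000
= 0.0252 * 1000
= 25.2 mW/m^2

25.2


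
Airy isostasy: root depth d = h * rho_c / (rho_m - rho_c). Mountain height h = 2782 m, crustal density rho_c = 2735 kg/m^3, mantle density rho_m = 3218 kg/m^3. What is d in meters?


rho_m - rho_c = 3218 - 2735 = 483
d = 2782 * 2735 / 483
= 7608770 / 483
= 15753.15 m

15753.15


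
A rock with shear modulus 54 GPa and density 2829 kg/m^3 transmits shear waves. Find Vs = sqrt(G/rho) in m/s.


Convert G to Pa: G = 54e9 Pa
Compute G/rho = 54e9 / 2829 = 19088016.9671
Vs = sqrt(19088016.9671) = 4368.98 m/s

4368.98


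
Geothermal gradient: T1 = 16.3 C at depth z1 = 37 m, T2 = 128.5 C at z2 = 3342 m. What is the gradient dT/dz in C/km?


dT = 128.5 - 16.3 = 112.2 C
dz = 3342 - 37 = 3305 m
gradient = dT/dz * 1000 = 112.2/3305 * 1000 = 33.9486 C/km

33.9486


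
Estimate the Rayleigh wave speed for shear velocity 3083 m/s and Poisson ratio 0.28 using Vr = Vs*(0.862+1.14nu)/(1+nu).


Numerator factor = 0.862 + 1.14*0.28 = 1.1812
Denominator = 1 + 0.28 = 1.28
Vr = 3083 * 1.1812 / 1.28 = 2845.03 m/s

2845.03


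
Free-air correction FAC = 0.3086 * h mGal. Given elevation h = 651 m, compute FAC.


FAC = 0.3086 * h
= 0.3086 * 651
= 200.8986 mGal

200.8986


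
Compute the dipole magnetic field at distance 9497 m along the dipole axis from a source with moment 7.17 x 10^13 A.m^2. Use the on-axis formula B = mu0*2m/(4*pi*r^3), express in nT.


m = 7.17 x 10^13 = 71700000000000 A.m^2
2m = 143400000000000 A.m^2
r^3 = 9497^3 = 856563006473
B = (4pi*10^-7) * 143400000000000 / (4*pi * 856563006473) * 1e9
= 180201754.609911 / 10763888193889.45 * 1e9
= 16741.3254 nT

16741.3254


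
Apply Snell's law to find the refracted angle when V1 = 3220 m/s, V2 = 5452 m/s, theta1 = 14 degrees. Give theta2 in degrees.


sin(theta1) = sin(14 deg) = 0.241922
sin(theta2) = V2/V1 * sin(theta1) = 5452/3220 * 0.241922 = 0.409614
theta2 = arcsin(0.409614) = 24.1806 degrees

24.1806


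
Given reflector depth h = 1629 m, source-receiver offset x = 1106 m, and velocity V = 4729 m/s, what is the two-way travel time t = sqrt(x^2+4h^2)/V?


x^2 + 4h^2 = 1106^2 + 4*1629^2 = 1223236 + 10614564 = 11837800
sqrt(11837800) = 3440.6104
t = 3440.6104 / 4729 = 0.7276 s

0.7276


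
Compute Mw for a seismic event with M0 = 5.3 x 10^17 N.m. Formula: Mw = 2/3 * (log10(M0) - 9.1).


log10(M0) = log10(5.3 x 10^17) = 17.7243
Mw = 2/3 * (17.7243 - 9.1)
= 2/3 * 8.6243
= 5.75

5.75


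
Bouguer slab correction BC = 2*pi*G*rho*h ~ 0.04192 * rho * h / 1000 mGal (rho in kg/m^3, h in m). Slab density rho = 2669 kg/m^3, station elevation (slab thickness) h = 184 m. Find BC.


BC = 0.04192 * rho * h / 1000
= 0.04192 * 2669 * 184 / 1000
= 20.5867 mGal

20.5867


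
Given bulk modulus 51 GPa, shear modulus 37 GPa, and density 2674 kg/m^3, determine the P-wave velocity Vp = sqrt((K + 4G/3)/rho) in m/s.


First compute the effective modulus:
K + 4G/3 = 51e9 + 4*37e9/3 = 100333333333.33 Pa
Then divide by density:
100333333333.33 / 2674 = 37521815.0087 Pa/(kg/m^3)
Take the square root:
Vp = sqrt(37521815.0087) = 6125.51 m/s

6125.51


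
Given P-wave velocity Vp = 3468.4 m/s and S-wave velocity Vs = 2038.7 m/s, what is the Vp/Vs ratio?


Vp/Vs = 3468.4 / 2038.7
= 1.7013

1.7013


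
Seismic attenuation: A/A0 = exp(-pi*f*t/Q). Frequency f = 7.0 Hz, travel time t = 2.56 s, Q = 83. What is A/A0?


pi*f*t/Q = pi*7.0*2.56/83 = 0.678281
A/A0 = exp(-0.678281) = 0.507489

0.507489


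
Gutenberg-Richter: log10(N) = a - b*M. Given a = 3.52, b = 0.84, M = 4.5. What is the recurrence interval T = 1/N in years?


log10(N) = 3.52 - 0.84*4.5 = -0.26
N = 10^-0.26 = 0.549541
T = 1/N = 1/0.549541 = 1.8197 years

1.8197


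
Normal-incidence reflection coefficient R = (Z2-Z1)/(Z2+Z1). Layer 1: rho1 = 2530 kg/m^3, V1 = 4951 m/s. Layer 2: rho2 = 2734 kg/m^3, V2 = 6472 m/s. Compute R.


Z1 = 2530 * 4951 = 12526030
Z2 = 2734 * 6472 = 17694448
R = (17694448 - 12526030) / (17694448 + 12526030) = 5168418 / 30220478 = 0.171

0.171


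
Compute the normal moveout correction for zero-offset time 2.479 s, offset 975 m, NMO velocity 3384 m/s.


x/Vnmo = 975/3384 = 0.288121
(x/Vnmo)^2 = 0.083013
t0^2 = 6.145441
sqrt(6.145441 + 0.083013) = 2.495687
dt = 2.495687 - 2.479 = 0.016687

0.016687


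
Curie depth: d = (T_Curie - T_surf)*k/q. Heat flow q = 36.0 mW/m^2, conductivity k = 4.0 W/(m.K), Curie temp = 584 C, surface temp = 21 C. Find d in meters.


T_Curie - T_surf = 584 - 21 = 563 C
Convert q to W/m^2: 36.0 mW/m^2 = 0.036 W/m^2
d = 563 * 4.0 / 0.036 = 62555.56 m

62555.56


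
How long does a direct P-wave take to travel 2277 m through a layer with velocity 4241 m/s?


t = x / V
= 2277 / 4241
= 0.5369 s

0.5369


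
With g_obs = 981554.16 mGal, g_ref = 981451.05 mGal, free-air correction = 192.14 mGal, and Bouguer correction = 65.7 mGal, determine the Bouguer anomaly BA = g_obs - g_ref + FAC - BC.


BA = g_obs - g_ref + FAC - BC
= 981554.16 - 981451.05 + 192.14 - 65.7
= 229.55 mGal

229.55


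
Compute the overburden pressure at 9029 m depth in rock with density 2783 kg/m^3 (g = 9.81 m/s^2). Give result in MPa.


P = rho * g * z / 1e6
= 2783 * 9.81 * 9029 / 1e6
= 246502805.67 / 1e6
= 246.5028 MPa

246.5028


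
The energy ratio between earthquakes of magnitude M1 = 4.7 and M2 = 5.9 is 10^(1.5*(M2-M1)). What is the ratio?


M2 - M1 = 5.9 - 4.7 = 1.2
1.5 * 1.2 = 1.8
ratio = 10^1.8 = 63.1

63.1


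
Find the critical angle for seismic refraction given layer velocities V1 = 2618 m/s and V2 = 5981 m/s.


V1/V2 = 2618/5981 = 0.437719
theta_c = arcsin(0.437719) = 25.9585 degrees

25.9585


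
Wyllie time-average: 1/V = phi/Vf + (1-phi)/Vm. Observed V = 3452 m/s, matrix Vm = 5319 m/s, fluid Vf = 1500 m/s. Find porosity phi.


1/V - 1/Vm = 1/3452 - 1/5319 = 0.00010168
1/Vf - 1/Vm = 1/1500 - 1/5319 = 0.00047866
phi = 0.00010168 / 0.00047866 = 0.2124

0.2124


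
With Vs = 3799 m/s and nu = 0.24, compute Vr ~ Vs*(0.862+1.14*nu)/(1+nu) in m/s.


Numerator factor = 0.862 + 1.14*0.24 = 1.1356
Denominator = 1 + 0.24 = 1.24
Vr = 3799 * 1.1356 / 1.24 = 3479.15 m/s

3479.15


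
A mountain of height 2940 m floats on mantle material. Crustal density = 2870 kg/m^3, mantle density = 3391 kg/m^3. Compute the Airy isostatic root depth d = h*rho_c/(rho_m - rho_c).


rho_m - rho_c = 3391 - 2870 = 521
d = 2940 * 2870 / 521
= 8437800 / 521
= 16195.39 m

16195.39


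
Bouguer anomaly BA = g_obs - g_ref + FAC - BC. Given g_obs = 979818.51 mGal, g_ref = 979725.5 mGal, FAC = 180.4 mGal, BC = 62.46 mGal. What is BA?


BA = g_obs - g_ref + FAC - BC
= 979818.51 - 979725.5 + 180.4 - 62.46
= 210.95 mGal

210.95


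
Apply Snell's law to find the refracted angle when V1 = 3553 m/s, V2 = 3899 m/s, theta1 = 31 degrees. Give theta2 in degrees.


sin(theta1) = sin(31 deg) = 0.515038
sin(theta2) = V2/V1 * sin(theta1) = 3899/3553 * 0.515038 = 0.565194
theta2 = arcsin(0.565194) = 34.4157 degrees

34.4157


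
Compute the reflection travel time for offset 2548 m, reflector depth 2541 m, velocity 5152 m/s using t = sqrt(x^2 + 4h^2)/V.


x^2 + 4h^2 = 2548^2 + 4*2541^2 = 6492304 + 25826724 = 32319028
sqrt(32319028) = 5684.9827
t = 5684.9827 / 5152 = 1.1035 s

1.1035


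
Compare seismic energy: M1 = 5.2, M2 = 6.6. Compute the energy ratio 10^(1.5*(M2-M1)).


M2 - M1 = 6.6 - 5.2 = 1.4
1.5 * 1.4 = 2.1
ratio = 10^2.1 = 125.89

125.89


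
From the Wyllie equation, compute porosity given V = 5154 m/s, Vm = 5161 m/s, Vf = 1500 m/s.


1/V - 1/Vm = 1/5154 - 1/5161 = 2.6e-07
1/Vf - 1/Vm = 1/1500 - 1/5161 = 0.00047291
phi = 2.6e-07 / 0.00047291 = 0.0006

6.000000e-04


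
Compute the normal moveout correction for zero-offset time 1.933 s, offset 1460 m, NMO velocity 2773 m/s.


x/Vnmo = 1460/2773 = 0.526506
(x/Vnmo)^2 = 0.277208
t0^2 = 3.736489
sqrt(3.736489 + 0.277208) = 2.003421
dt = 2.003421 - 1.933 = 0.070421

0.070421


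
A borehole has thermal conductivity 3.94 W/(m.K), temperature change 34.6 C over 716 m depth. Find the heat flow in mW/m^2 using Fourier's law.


q = k * dT / dz * 1000
= 3.94 * 34.6 / 716 * 1000
= 0.190397 * 1000
= 190.3966 mW/m^2

190.3966


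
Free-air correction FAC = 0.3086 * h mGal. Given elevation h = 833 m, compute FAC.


FAC = 0.3086 * h
= 0.3086 * 833
= 257.0638 mGal

257.0638


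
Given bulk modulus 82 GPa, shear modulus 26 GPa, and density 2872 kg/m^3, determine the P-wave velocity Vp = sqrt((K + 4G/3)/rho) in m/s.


First compute the effective modulus:
K + 4G/3 = 82e9 + 4*26e9/3 = 116666666666.67 Pa
Then divide by density:
116666666666.67 / 2872 = 40622098.4215 Pa/(kg/m^3)
Take the square root:
Vp = sqrt(40622098.4215) = 6373.55 m/s

6373.55


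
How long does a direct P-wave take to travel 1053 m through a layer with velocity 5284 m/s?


t = x / V
= 1053 / 5284
= 0.1993 s

0.1993


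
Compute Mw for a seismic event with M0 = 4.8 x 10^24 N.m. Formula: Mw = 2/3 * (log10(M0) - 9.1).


log10(M0) = log10(4.8 x 10^24) = 24.6812
Mw = 2/3 * (24.6812 - 9.1)
= 2/3 * 15.5812
= 10.39

10.39
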